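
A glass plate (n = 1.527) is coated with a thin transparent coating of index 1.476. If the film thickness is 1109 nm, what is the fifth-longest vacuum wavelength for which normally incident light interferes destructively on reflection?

728 nm

At the upper boundary (n = 1.0 to n = 1.476) the reflected ray undergoes a half-wave phase shift.
Ray reflecting at the bottom interface goes from n = 1.476 toward n = 1.527: a half-wave phase shift.
Zero or two π shifts → no net half-wave offset.
For weak reflection here: 2 n t = (m + ½) λ.
λ = 2 n t / (m + ½). The fifth-longest wavelength is m = 4: λ = 2 × 1.476 × 1109 / 4.50 = 728 nm.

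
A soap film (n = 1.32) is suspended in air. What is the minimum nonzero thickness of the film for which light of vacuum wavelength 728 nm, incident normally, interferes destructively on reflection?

276 nm

Ray reflecting at the top interface goes from n = 1.0 toward n = 1.32: a half-wave phase shift.
At the lower boundary (n = 1.32 to n = 1.0) the reflected ray undergoes no phase shift.
Exactly one π shift → a net half-wave offset.
So the condition for destructive reflection is 2 n t = m λ.
Minimum nonzero at m = 1: t = λ / (2 n) = 728 / (2 × 1.32) = 276 nm.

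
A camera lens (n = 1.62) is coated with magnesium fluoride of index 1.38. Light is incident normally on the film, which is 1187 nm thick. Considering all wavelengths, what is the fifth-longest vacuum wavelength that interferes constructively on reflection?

Top surface (1.0 → 1.38): reflection off a higher-index medium gives a half-wave phase shift.
Ray reflecting at the bottom interface goes from n = 1.38 toward n = 1.62: a half-wave phase shift.
The two reflections carry the same phase change, so no net offset.
For bright reflection here: 2 n t = m λ.
λ = 2 n t / m. The fifth-longest wavelength is m = 5: λ = 2 × 1.38 × 1187 / 5.00 = 655 nm.

655 nm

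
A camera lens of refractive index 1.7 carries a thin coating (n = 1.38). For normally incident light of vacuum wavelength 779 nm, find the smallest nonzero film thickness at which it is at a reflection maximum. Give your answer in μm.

0.282 μm

At the upper boundary (n = 1.0 to n = 1.38) the reflected ray undergoes a half-wave phase shift.
Ray reflecting at the bottom interface goes from n = 1.38 toward n = 1.7: a half-wave phase shift.
The two reflections carry the same phase change, so no net offset.
For bright reflection here: 2 n t = m λ.
Minimum nonzero at m = 1: t = λ / (2 n) = 779 / (2 × 1.38) = 282 nm.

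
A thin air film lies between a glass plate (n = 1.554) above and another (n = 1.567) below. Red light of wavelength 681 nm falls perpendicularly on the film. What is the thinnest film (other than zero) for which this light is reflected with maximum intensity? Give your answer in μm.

0.170 μm

At the upper boundary (n = 1.554 to n = 1.0) the reflected ray undergoes no phase shift.
Bottom surface (1.0 → 1.567): reflection off a higher-index medium gives a half-wave phase shift.
The two reflections differ by half a wavelength.
So the condition for constructive reflection is 2 n t = (m + ½) λ.
Minimum at m = 0: t = λ / (4 n) = 681 / (4 × 1.0) = 170 nm.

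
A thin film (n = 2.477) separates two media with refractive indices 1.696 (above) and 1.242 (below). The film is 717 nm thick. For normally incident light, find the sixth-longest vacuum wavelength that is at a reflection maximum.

At the upper boundary (n = 1.696 to n = 2.477) the reflected ray undergoes a half-wave phase shift.
Ray reflecting at the bottom interface goes from n = 2.477 toward n = 1.242: no phase shift.
Net: one phase inversion between the two reflected rays.
With one net inversion, constructive interference in reflection requires 2 n t = (m + ½) λ.
λ = 2 n t / (m + ½). The sixth-longest wavelength is m = 5: λ = 2 × 2.477 × 717 / 5.50 = 646 nm.

646 nm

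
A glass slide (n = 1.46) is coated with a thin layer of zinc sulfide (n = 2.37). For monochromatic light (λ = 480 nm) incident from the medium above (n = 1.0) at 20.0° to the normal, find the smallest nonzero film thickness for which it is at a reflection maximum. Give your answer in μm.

At the upper boundary (n = 1.0 to n = 2.37) the reflected ray undergoes a half-wave phase shift.
At the lower boundary (n = 2.37 to n = 1.46) the reflected ray undergoes no phase shift.
Net: one phase inversion between the two reflected rays.
So the condition for constructive reflection is 2 n t cos θ_r = (m + ½) λ.
Snell's law: 1.0 sin 20.0° = 2.37 sin θ_r → sin θ_r = 0.144, cos θ_r = 0.990.
Minimum at m = 0: t = λ / (4 n cos θ_r) = 480 / (4 × 2.37 × 0.990) = 51.2 nm.

0.0512 μm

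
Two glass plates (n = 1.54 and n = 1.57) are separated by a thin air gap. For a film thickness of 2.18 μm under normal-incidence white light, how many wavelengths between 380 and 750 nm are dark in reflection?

At the upper boundary (n = 1.54 to n = 1.0) the reflected ray undergoes no phase shift.
Ray reflecting at the bottom interface goes from n = 1.0 toward n = 1.57: a half-wave phase shift.
Net: one phase inversion between the two reflected rays.
So the condition for destructive reflection is 2 n t = m λ.
λ = 2 n t / m = 4360 / m nm.
m=5: 872 nm (IR); m=6: 727 nm (visible); m=7: 623 nm (visible); m=8: 545 nm (visible); m=9: 484 nm (visible); m=10: 436 nm (visible); m=11: 396 nm (visible); m=12: 363 nm (UV).

6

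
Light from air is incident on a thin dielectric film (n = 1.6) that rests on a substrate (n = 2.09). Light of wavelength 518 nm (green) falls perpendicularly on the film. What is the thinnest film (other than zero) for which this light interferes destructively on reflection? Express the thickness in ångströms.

Top surface (1.0 → 1.6): reflection off a higher-index medium gives a half-wave phase shift.
At the lower boundary (n = 1.6 to n = 2.09) the reflected ray undergoes a half-wave phase shift.
The two reflections carry the same phase change, so no net offset.
So the condition for destructive reflection is 2 n t = (m + ½) λ.
Minimum at m = 0: t = λ / (4 n) = 518 / (4 × 1.6) = 80.9 nm.

809 Å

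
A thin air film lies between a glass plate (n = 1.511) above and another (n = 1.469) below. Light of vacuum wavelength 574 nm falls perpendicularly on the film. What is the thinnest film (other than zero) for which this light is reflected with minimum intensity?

287 nm

Top surface (1.511 → 1.0): reflection off a lower-index medium gives no phase shift.
Bottom surface (1.0 → 1.469): reflection off a higher-index medium gives a half-wave phase shift.
The two reflections differ by half a wavelength.
With one net inversion, destructive interference in reflection requires 2 n t = m λ.
Minimum nonzero at m = 1: t = λ / (2 n) = 574 / (2 × 1.0) = 287 nm.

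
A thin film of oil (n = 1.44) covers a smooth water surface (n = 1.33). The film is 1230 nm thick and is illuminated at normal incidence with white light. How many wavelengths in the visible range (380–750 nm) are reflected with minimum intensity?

5

At the upper boundary (n = 1.0 to n = 1.44) the reflected ray undergoes a half-wave phase shift.
Ray reflecting at the bottom interface goes from n = 1.44 toward n = 1.33: no phase shift.
Exactly one π shift → a net half-wave offset.
So the condition for destructive reflection is 2 n t = m λ.
λ = 2 n t / m = 3542 / m nm.
m=4: 886 nm (IR); m=5: 708 nm (visible); m=6: 590 nm (visible); m=7: 506 nm (visible); m=8: 443 nm (visible); m=9: 394 nm (visible); m=10: 354 nm (UV).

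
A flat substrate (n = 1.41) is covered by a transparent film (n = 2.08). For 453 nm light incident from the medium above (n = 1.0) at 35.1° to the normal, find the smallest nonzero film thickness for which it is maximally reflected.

56.7 nm

Ray reflecting at the top interface goes from n = 1.0 toward n = 2.08: a half-wave phase shift.
Bottom surface (2.08 → 1.41): reflection off a lower-index medium gives no phase shift.
Exactly one π shift → a net half-wave offset.
For maximum reflection here: 2 n t cos θ_r = (m + ½) λ.
Snell's law: 1.0 sin 35.1° = 2.08 sin θ_r → sin θ_r = 0.276, cos θ_r = 0.961.
Minimum at m = 0: t = λ / (4 n cos θ_r) = 453 / (4 × 2.08 × 0.961) = 56.7 nm.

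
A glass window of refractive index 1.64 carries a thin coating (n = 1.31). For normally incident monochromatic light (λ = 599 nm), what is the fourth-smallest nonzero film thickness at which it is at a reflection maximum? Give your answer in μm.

Ray reflecting at the top interface goes from n = 1.0 toward n = 1.31: a half-wave phase shift.
Bottom surface (1.31 → 1.64): reflection off a higher-index medium gives a half-wave phase shift.
Net: no relative phase inversion (both shifts match).
For maximum reflection here: 2 n t = m λ.
The fourth-smallest nonzero thickness corresponds to m = 4: t = m λ / (2 n) = 4.00 × 599 / (2 × 1.31) = 915 nm.

0.915 μm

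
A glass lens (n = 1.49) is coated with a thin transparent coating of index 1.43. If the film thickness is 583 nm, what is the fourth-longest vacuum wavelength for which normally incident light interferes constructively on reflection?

Ray reflecting at the top interface goes from n = 1.0 toward n = 1.43: a half-wave phase shift.
Bottom surface (1.43 → 1.49): reflection off a higher-index medium gives a half-wave phase shift.
Zero or two π shifts → no net half-wave offset.
So the condition for constructive reflection is 2 n t = m λ.
λ = 2 n t / m. The fourth-longest wavelength is m = 4: λ = 2 × 1.43 × 583 / 4.00 = 417 nm.

417 nm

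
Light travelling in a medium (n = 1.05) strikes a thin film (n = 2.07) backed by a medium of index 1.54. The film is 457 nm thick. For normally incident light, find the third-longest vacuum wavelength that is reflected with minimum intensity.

Ray reflecting at the top interface goes from n = 1.05 toward n = 2.07: a half-wave phase shift.
At the lower boundary (n = 2.07 to n = 1.54) the reflected ray undergoes no phase shift.
Net: one phase inversion between the two reflected rays.
So the condition for destructive reflection is 2 n t = m λ.
λ = 2 n t / m. The third-longest wavelength is m = 3: λ = 2 × 2.07 × 457 / 3.00 = 631 nm.

631 nm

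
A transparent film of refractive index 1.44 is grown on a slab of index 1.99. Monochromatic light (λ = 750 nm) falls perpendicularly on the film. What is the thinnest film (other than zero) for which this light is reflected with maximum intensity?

260 nm

Top surface (1.0 → 1.44): reflection off a higher-index medium gives a half-wave phase shift.
Bottom surface (1.44 → 1.99): reflection off a higher-index medium gives a half-wave phase shift.
Net: no relative phase inversion (both shifts match).
So the condition for constructive reflection is 2 n t = m λ.
Minimum nonzero at m = 1: t = λ / (2 n) = 750 / (2 × 1.44) = 260 nm.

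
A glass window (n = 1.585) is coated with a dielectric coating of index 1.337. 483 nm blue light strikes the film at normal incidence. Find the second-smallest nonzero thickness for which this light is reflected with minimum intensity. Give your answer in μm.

0.271 μm

Top surface (1.0 → 1.337): reflection off a higher-index medium gives a half-wave phase shift.
Ray reflecting at the bottom interface goes from n = 1.337 toward n = 1.585: a half-wave phase shift.
The two reflections carry the same phase change, so no net offset.
So the condition for destructive reflection is 2 n t = (m + ½) λ.
The second-smallest nonzero thickness corresponds to m = 1: t = (m + ½) λ / (2 n) = 1.50 × 483 / (2 × 1.337) = 271 nm.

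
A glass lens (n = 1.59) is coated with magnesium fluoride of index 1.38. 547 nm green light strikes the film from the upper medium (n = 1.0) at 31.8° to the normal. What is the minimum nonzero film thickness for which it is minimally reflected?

At the upper boundary (n = 1.0 to n = 1.38) the reflected ray undergoes a half-wave phase shift.
At the lower boundary (n = 1.38 to n = 1.59) the reflected ray undergoes a half-wave phase shift.
Net: no relative phase inversion (both shifts match).
So the condition for destructive reflection is 2 n t cos θ_r = (m + ½) λ.
Snell's law: 1.0 sin 31.8° = 1.38 sin θ_r → sin θ_r = 0.382, cos θ_r = 0.924.
Minimum at m = 0: t = λ / (4 n cos θ_r) = 547 / (4 × 1.38 × 0.924) = 107 nm.

107 nm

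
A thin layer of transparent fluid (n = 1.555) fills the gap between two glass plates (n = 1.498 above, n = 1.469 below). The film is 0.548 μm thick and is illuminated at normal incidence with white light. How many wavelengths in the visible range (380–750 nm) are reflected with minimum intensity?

Top surface (1.498 → 1.555): reflection off a higher-index medium gives a half-wave phase shift.
At the lower boundary (n = 1.555 to n = 1.469) the reflected ray undergoes no phase shift.
Net: one phase inversion between the two reflected rays.
With one net inversion, destructive interference in reflection requires 2 n t = m λ.
λ = 2 n t / m = 1704 / m nm.
m=2: 852 nm (IR); m=3: 568 nm (visible); m=4: 426 nm (visible); m=5: 341 nm (UV).

2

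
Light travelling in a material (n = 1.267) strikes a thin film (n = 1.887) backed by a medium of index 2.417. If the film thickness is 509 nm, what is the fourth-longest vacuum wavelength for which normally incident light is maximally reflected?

480 nm

Top surface (1.267 → 1.887): reflection off a higher-index medium gives a half-wave phase shift.
At the lower boundary (n = 1.887 to n = 2.417) the reflected ray undergoes a half-wave phase shift.
Net: no relative phase inversion (both shifts match).
For bright reflection here: 2 n t = m λ.
λ = 2 n t / m. The fourth-longest wavelength is m = 4: λ = 2 × 1.887 × 509 / 4.00 = 480 nm.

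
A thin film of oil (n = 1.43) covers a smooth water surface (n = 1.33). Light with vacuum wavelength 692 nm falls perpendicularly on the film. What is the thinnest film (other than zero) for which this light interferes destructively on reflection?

242 nm

Top surface (1.0 → 1.43): reflection off a higher-index medium gives a half-wave phase shift.
Ray reflecting at the bottom interface goes from n = 1.43 toward n = 1.33: no phase shift.
Net: one phase inversion between the two reflected rays.
For dark reflection here: 2 n t = m λ.
Minimum nonzero at m = 1: t = λ / (2 n) = 692 / (2 × 1.43) = 242 nm.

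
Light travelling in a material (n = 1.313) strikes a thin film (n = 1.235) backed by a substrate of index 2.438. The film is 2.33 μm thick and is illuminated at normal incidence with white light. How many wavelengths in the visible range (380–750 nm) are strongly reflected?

Ray reflecting at the top interface goes from n = 1.313 toward n = 1.235: no phase shift.
Ray reflecting at the bottom interface goes from n = 1.235 toward n = 2.438: a half-wave phase shift.
Net: one phase inversion between the two reflected rays.
With one net inversion, constructive interference in reflection requires 2 n t = (m + ½) λ.
λ = 2 n t / (m + ½) = 5755 / (m + ½) nm.
m=7: 767 nm (IR); m=8: 677 nm (visible); m=9: 606 nm (visible); m=10: 548 nm (visible); m=11: 500 nm (visible); m=12: 460 nm (visible); m=13: 426 nm (visible); m=14: 397 nm (visible); m=15: 371 nm (UV).

7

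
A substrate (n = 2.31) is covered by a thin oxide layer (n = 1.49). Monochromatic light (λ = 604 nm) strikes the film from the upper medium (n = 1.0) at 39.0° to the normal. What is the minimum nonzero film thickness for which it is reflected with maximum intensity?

224 nm

Ray reflecting at the top interface goes from n = 1.0 toward n = 1.49: a half-wave phase shift.
Bottom surface (1.49 → 2.31): reflection off a higher-index medium gives a half-wave phase shift.
The two reflections carry the same phase change, so no net offset.
So the condition for constructive reflection is 2 n t cos θ_r = m λ.
Snell's law: 1.0 sin 39.0° = 1.49 sin θ_r → sin θ_r = 0.422, cos θ_r = 0.906.
Minimum nonzero at m = 1: t = λ / (2 n cos θ_r) = 604 / (2 × 1.49 × 0.906) = 224 nm.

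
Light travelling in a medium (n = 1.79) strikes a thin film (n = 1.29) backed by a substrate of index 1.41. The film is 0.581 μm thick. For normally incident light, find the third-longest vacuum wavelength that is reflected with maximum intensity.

Top surface (1.79 → 1.29): reflection off a lower-index medium gives no phase shift.
Ray reflecting at the bottom interface goes from n = 1.29 toward n = 1.41: a half-wave phase shift.
Exactly one π shift → a net half-wave offset.
So the condition for constructive reflection is 2 n t = (m + ½) λ.
λ = 2 n t / (m + ½). The third-longest wavelength is m = 2: λ = 2 × 1.29 × 581 / 2.50 = 600 nm.

600 nm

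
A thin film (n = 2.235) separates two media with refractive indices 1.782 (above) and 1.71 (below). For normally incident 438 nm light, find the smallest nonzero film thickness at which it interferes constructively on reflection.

49.0 nm

Top surface (1.782 → 2.235): reflection off a higher-index medium gives a half-wave phase shift.
At the lower boundary (n = 2.235 to n = 1.71) the reflected ray undergoes no phase shift.
Net: one phase inversion between the two reflected rays.
For bright reflection here: 2 n t = (m + ½) λ.
Minimum at m = 0: t = λ / (4 n) = 438 / (4 × 2.235) = 49.0 nm.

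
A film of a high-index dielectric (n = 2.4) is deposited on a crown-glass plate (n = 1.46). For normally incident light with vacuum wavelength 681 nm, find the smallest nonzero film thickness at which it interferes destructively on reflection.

Ray reflecting at the top interface goes from n = 1.0 toward n = 2.4: a half-wave phase shift.
At the lower boundary (n = 2.4 to n = 1.46) the reflected ray undergoes no phase shift.
The two reflections differ by half a wavelength.
For dark reflection here: 2 n t = m λ.
Minimum nonzero at m = 1: t = λ / (2 n) = 681 / (2 × 2.4) = 142 nm.

142 nm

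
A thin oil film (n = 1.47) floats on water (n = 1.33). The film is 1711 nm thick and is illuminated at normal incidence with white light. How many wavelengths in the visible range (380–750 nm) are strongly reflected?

6

Top surface (1.0 → 1.47): reflection off a higher-index medium gives a half-wave phase shift.
At the lower boundary (n = 1.47 to n = 1.33) the reflected ray undergoes no phase shift.
Exactly one π shift → a net half-wave offset.
With one net inversion, constructive interference in reflection requires 2 n t = (m + ½) λ.
λ = 2 n t / (m + ½) = 5030 / (m + ½) nm.
m=6: 774 nm (IR); m=7: 671 nm (visible); m=8: 592 nm (visible); m=9: 530 nm (visible); m=10: 479 nm (visible); m=11: 437 nm (visible); m=12: 402 nm (visible); m=13: 373 nm (UV).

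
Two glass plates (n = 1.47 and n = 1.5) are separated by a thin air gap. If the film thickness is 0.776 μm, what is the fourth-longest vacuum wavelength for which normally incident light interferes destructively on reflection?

388 nm

At the upper boundary (n = 1.47 to n = 1.0) the reflected ray undergoes no phase shift.
At the lower boundary (n = 1.0 to n = 1.5) the reflected ray undergoes a half-wave phase shift.
Net: one phase inversion between the two reflected rays.
For weak reflection here: 2 n t = m λ.
λ = 2 n t / m. The fourth-longest wavelength is m = 4: λ = 2 × 1.0 × 776 / 4.00 = 388 nm.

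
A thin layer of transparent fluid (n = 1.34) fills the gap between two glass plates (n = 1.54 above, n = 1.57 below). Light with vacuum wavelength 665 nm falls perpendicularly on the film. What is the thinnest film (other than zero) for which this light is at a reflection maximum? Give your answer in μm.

0.124 μm

Ray reflecting at the top interface goes from n = 1.54 toward n = 1.34: no phase shift.
At the lower boundary (n = 1.34 to n = 1.57) the reflected ray undergoes a half-wave phase shift.
Exactly one π shift → a net half-wave offset.
For bright reflection here: 2 n t = (m + ½) λ.
Minimum at m = 0: t = λ / (4 n) = 665 / (4 × 1.34) = 124 nm.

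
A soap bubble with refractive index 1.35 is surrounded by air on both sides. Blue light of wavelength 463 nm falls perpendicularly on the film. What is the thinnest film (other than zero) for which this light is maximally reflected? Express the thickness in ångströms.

857 Å

Top surface (1.0 → 1.35): reflection off a higher-index medium gives a half-wave phase shift.
At the lower boundary (n = 1.35 to n = 1.0) the reflected ray undergoes no phase shift.
Exactly one π shift → a net half-wave offset.
With one net inversion, constructive interference in reflection requires 2 n t = (m + ½) λ.
Minimum at m = 0: t = λ / (4 n) = 463 / (4 × 1.35) = 85.7 nm.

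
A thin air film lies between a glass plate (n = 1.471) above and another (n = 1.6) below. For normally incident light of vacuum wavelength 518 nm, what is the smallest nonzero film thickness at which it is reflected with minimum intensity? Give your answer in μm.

0.259 μm

Top surface (1.471 → 1.0): reflection off a lower-index medium gives no phase shift.
Bottom surface (1.0 → 1.6): reflection off a higher-index medium gives a half-wave phase shift.
Exactly one π shift → a net half-wave offset.
With one net inversion, destructive interference in reflection requires 2 n t = m λ.
The smallest nonzero thickness corresponds to m = 1: t = m λ / (2 n) = 1.00 × 518 / (2 × 1.0) = 259 nm.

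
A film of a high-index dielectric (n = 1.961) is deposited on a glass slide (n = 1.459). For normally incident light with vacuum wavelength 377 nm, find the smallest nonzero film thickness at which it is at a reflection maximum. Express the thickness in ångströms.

At the upper boundary (n = 1.0 to n = 1.961) the reflected ray undergoes a half-wave phase shift.
Ray reflecting at the bottom interface goes from n = 1.961 toward n = 1.459: no phase shift.
Exactly one π shift → a net half-wave offset.
With one net inversion, constructive interference in reflection requires 2 n t = (m + ½) λ.
Minimum at m = 0: t = λ / (4 n) = 377 / (4 × 1.961) = 48.1 nm.

481 Å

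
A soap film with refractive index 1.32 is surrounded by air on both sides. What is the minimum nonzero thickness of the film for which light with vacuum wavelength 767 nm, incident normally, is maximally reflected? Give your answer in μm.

Top surface (1.0 → 1.32): reflection off a higher-index medium gives a half-wave phase shift.
Bottom surface (1.32 → 1.0): reflection off a lower-index medium gives no phase shift.
The two reflections differ by half a wavelength.
So the condition for constructive reflection is 2 n t = (m + ½) λ.
Minimum at m = 0: t = λ / (4 n) = 767 / (4 × 1.32) = 145 nm.

0.145 μm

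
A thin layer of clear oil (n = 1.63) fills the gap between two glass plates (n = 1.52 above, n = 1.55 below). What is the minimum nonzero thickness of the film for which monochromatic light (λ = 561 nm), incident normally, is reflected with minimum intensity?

Top surface (1.52 → 1.63): reflection off a higher-index medium gives a half-wave phase shift.
Ray reflecting at the bottom interface goes from n = 1.63 toward n = 1.55: no phase shift.
The two reflections differ by half a wavelength.
For weak reflection here: 2 n t = m λ.
Minimum nonzero at m = 1: t = λ / (2 n) = 561 / (2 × 1.63) = 172 nm.

172 nm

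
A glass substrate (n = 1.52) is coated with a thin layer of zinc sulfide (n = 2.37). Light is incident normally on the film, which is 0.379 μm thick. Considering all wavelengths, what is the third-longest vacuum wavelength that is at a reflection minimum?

Top surface (1.0 → 2.37): reflection off a higher-index medium gives a half-wave phase shift.
Bottom surface (2.37 → 1.52): reflection off a lower-index medium gives no phase shift.
The two reflections differ by half a wavelength.
For dark reflection here: 2 n t = m λ.
λ = 2 n t / m. The third-longest wavelength is m = 3: λ = 2 × 2.37 × 379 / 3.00 = 599 nm.

599 nm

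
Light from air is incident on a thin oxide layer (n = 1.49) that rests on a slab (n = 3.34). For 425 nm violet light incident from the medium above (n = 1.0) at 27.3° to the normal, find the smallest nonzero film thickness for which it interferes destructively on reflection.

74.9 nm

At the upper boundary (n = 1.0 to n = 1.49) the reflected ray undergoes a half-wave phase shift.
At the lower boundary (n = 1.49 to n = 3.34) the reflected ray undergoes a half-wave phase shift.
The two reflections carry the same phase change, so no net offset.
With no net inversion, destructive interference in reflection requires 2 n t cos θ_r = (m + ½) λ.
Snell's law: 1.0 sin 27.3° = 1.49 sin θ_r → sin θ_r = 0.308, cos θ_r = 0.951.
Minimum at m = 0: t = λ / (4 n cos θ_r) = 425 / (4 × 1.49 × 0.951) = 74.9 nm.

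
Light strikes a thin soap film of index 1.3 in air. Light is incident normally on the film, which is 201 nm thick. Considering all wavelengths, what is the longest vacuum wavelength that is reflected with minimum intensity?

523 nm

Top surface (1.0 → 1.3): reflection off a higher-index medium gives a half-wave phase shift.
Ray reflecting at the bottom interface goes from n = 1.3 toward n = 1.0: no phase shift.
Exactly one π shift → a net half-wave offset.
For weak reflection here: 2 n t = m λ.
λ = 2 n t / m. The longest wavelength is m = 1: λ = 2 × 1.3 × 201 / 1.00 = 523 nm.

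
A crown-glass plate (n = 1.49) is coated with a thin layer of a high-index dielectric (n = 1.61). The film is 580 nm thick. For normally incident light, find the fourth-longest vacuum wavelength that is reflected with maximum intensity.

534 nm

Ray reflecting at the top interface goes from n = 1.0 toward n = 1.61: a half-wave phase shift.
Bottom surface (1.61 → 1.49): reflection off a lower-index medium gives no phase shift.
The two reflections differ by half a wavelength.
So the condition for constructive reflection is 2 n t = (m + ½) λ.
λ = 2 n t / (m + ½). The fourth-longest wavelength is m = 3: λ = 2 × 1.61 × 580 / 3.50 = 534 nm.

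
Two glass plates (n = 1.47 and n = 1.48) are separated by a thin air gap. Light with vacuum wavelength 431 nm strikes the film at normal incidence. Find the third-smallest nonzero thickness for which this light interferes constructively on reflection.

539 nm

At the upper boundary (n = 1.47 to n = 1.0) the reflected ray undergoes no phase shift.
Ray reflecting at the bottom interface goes from n = 1.0 toward n = 1.48: a half-wave phase shift.
Net: one phase inversion between the two reflected rays.
For bright reflection here: 2 n t = (m + ½) λ.
The third-smallest nonzero thickness corresponds to m = 2: t = (m + ½) λ / (2 n) = 2.50 × 431 / (2 × 1.0) = 539 nm.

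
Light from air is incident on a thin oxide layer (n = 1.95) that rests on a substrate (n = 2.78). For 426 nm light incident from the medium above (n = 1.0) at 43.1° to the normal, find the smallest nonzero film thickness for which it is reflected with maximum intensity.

117 nm

At the upper boundary (n = 1.0 to n = 1.95) the reflected ray undergoes a half-wave phase shift.
Bottom surface (1.95 → 2.78): reflection off a higher-index medium gives a half-wave phase shift.
Net: no relative phase inversion (both shifts match).
So the condition for constructive reflection is 2 n t cos θ_r = m λ.
Snell's law: 1.0 sin 43.1° = 1.95 sin θ_r → sin θ_r = 0.350, cos θ_r = 0.937.
Minimum nonzero at m = 1: t = λ / (2 n cos θ_r) = 426 / (2 × 1.95 × 0.937) = 117 nm.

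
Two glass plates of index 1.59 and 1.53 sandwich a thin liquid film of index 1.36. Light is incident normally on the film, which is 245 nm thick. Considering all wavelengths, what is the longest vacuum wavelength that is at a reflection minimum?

666 nm

Top surface (1.59 → 1.36): reflection off a lower-index medium gives no phase shift.
At the lower boundary (n = 1.36 to n = 1.53) the reflected ray undergoes a half-wave phase shift.
Exactly one π shift → a net half-wave offset.
For dark reflection here: 2 n t = m λ.
λ = 2 n t / m. The longest wavelength is m = 1: λ = 2 × 1.36 × 245 / 1.00 = 666 nm.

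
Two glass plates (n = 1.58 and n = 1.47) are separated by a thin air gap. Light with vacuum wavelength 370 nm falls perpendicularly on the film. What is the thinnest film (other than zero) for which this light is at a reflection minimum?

Top surface (1.58 → 1.0): reflection off a lower-index medium gives no phase shift.
Ray reflecting at the bottom interface goes from n = 1.0 toward n = 1.47: a half-wave phase shift.
The two reflections differ by half a wavelength.
So the condition for destructive reflection is 2 n t = m λ.
Minimum nonzero at m = 1: t = λ / (2 n) = 370 / (2 × 1.0) = 185 nm.

185 nm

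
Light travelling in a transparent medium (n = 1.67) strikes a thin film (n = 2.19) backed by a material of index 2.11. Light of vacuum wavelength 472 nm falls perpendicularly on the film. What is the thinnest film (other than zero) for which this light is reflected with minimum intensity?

108 nm

Ray reflecting at the top interface goes from n = 1.67 toward n = 2.19: a half-wave phase shift.
At the lower boundary (n = 2.19 to n = 2.11) the reflected ray undergoes no phase shift.
Net: one phase inversion between the two reflected rays.
With one net inversion, destructive interference in reflection requires 2 n t = m λ.
Minimum nonzero at m = 1: t = λ / (2 n) = 472 / (2 × 2.19) = 108 nm.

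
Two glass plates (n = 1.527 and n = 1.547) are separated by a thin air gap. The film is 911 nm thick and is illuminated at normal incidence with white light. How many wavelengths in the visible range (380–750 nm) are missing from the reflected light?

2

Top surface (1.527 → 1.0): reflection off a lower-index medium gives no phase shift.
At the lower boundary (n = 1.0 to n = 1.547) the reflected ray undergoes a half-wave phase shift.
The two reflections differ by half a wavelength.
With one net inversion, destructive interference in reflection requires 2 n t = m λ.
λ = 2 n t / m = 1822 / m nm.
m=2: 911 nm (IR); m=3: 607 nm (visible); m=4: 456 nm (visible); m=5: 364 nm (UV).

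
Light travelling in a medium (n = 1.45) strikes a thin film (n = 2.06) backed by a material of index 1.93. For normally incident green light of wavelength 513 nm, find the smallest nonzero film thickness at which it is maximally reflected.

62.3 nm

At the upper boundary (n = 1.45 to n = 2.06) the reflected ray undergoes a half-wave phase shift.
Ray reflecting at the bottom interface goes from n = 2.06 toward n = 1.93: no phase shift.
The two reflections differ by half a wavelength.
So the condition for constructive reflection is 2 n t = (m + ½) λ.
Minimum at m = 0: t = λ / (4 n) = 513 / (4 × 2.06) = 62.3 nm.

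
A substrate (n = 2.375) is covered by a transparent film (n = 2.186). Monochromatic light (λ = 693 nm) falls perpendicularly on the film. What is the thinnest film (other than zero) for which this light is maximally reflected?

At the upper boundary (n = 1.0 to n = 2.186) the reflected ray undergoes a half-wave phase shift.
Ray reflecting at the bottom interface goes from n = 2.186 toward n = 2.375: a half-wave phase shift.
Net: no relative phase inversion (both shifts match).
With no net inversion, constructive interference in reflection requires 2 n t = m λ.
Minimum nonzero at m = 1: t = λ / (2 n) = 693 / (2 × 2.186) = 159 nm.

159 nm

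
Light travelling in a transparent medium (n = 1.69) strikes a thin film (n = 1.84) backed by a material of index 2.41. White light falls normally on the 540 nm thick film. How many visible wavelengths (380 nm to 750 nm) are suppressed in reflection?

At the upper boundary (n = 1.69 to n = 1.84) the reflected ray undergoes a half-wave phase shift.
At the lower boundary (n = 1.84 to n = 2.41) the reflected ray undergoes a half-wave phase shift.
The two reflections carry the same phase change, so no net offset.
With no net inversion, destructive interference in reflection requires 2 n t = (m + ½) λ.
λ = 2 n t / (m + ½) = 1987 / (m + ½) nm.
m=2: 795 nm (IR); m=3: 568 nm (visible); m=4: 442 nm (visible); m=5: 361 nm (UV).

2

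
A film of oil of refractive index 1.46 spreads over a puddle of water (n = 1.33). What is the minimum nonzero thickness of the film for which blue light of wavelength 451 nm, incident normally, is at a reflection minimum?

154 nm

Top surface (1.0 → 1.46): reflection off a higher-index medium gives a half-wave phase shift.
Bottom surface (1.46 → 1.33): reflection off a lower-index medium gives no phase shift.
Net: one phase inversion between the two reflected rays.
With one net inversion, destructive interference in reflection requires 2 n t = m λ.
Minimum nonzero at m = 1: t = λ / (2 n) = 451 / (2 × 1.46) = 154 nm.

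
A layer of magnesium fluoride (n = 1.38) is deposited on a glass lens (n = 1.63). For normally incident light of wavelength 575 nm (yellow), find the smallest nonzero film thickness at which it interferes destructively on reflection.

Ray reflecting at the top interface goes from n = 1.0 toward n = 1.38: a half-wave phase shift.
Ray reflecting at the bottom interface goes from n = 1.38 toward n = 1.63: a half-wave phase shift.
Zero or two π shifts → no net half-wave offset.
So the condition for destructive reflection is 2 n t = (m + ½) λ.
Minimum at m = 0: t = λ / (4 n) = 575 / (4 × 1.38) = 104 nm.

104 nm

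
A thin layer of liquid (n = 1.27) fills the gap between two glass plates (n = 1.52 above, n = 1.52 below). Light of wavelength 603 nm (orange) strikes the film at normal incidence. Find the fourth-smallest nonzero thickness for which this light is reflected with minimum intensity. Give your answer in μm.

0.950 μm

Top surface (1.52 → 1.27): reflection off a lower-index medium gives no phase shift.
At the lower boundary (n = 1.27 to n = 1.52) the reflected ray undergoes a half-wave phase shift.
Net: one phase inversion between the two reflected rays.
With one net inversion, destructive interference in reflection requires 2 n t = m λ.
The fourth-smallest nonzero thickness corresponds to m = 4: t = m λ / (2 n) = 4.00 × 603 / (2 × 1.27) = 950 nm.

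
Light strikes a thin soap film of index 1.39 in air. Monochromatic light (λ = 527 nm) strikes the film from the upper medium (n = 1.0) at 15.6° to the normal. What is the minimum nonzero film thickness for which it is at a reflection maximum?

96.6 nm

Ray reflecting at the top interface goes from n = 1.0 toward n = 1.39: a half-wave phase shift.
Ray reflecting at the bottom interface goes from n = 1.39 toward n = 1.0: no phase shift.
Net: one phase inversion between the two reflected rays.
So the condition for constructive reflection is 2 n t cos θ_r = (m + ½) λ.
Snell's law: 1.0 sin 15.6° = 1.39 sin θ_r → sin θ_r = 0.193, cos θ_r = 0.981.
Minimum at m = 0: t = λ / (4 n cos θ_r) = 527 / (4 × 1.39 × 0.981) = 96.6 nm.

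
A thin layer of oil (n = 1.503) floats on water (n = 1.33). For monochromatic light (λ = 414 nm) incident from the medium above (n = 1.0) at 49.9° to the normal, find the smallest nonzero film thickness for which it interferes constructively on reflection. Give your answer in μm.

0.0800 μm

Ray reflecting at the top interface goes from n = 1.0 toward n = 1.503: a half-wave phase shift.
At the lower boundary (n = 1.503 to n = 1.33) the reflected ray undergoes no phase shift.
Exactly one π shift → a net half-wave offset.
For bright reflection here: 2 n t cos θ_r = (m + ½) λ.
Snell's law: 1.0 sin 49.9° = 1.503 sin θ_r → sin θ_r = 0.509, cos θ_r = 0.861.
Minimum at m = 0: t = λ / (4 n cos θ_r) = 414 / (4 × 1.503 × 0.861) = 80.0 nm.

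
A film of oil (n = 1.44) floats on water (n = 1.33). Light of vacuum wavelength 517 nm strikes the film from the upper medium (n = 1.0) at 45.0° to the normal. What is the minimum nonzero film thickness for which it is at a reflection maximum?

103 nm

Ray reflecting at the top interface goes from n = 1.0 toward n = 1.44: a half-wave phase shift.
At the lower boundary (n = 1.44 to n = 1.33) the reflected ray undergoes no phase shift.
Exactly one π shift → a net half-wave offset.
For maximum reflection here: 2 n t cos θ_r = (m + ½) λ.
Snell's law: 1.0 sin 45.0° = 1.44 sin θ_r → sin θ_r = 0.491, cos θ_r = 0.871.
Minimum at m = 0: t = λ / (4 n cos θ_r) = 517 / (4 × 1.44 × 0.871) = 103 nm.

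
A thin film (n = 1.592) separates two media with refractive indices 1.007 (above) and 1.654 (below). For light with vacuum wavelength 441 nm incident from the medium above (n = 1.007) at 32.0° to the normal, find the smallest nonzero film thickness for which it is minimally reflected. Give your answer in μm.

Top surface (1.007 → 1.592): reflection off a higher-index medium gives a half-wave phase shift.
Bottom surface (1.592 → 1.654): reflection off a higher-index medium gives a half-wave phase shift.
The two reflections carry the same phase change, so no net offset.
So the condition for destructive reflection is 2 n t cos θ_r = (m + ½) λ.
Snell's law: 1.007 sin 32.0° = 1.592 sin θ_r → sin θ_r = 0.335, cos θ_r = 0.942.
Minimum at m = 0: t = λ / (4 n cos θ_r) = 441 / (4 × 1.592 × 0.942) = 73.5 nm.

0.0735 μm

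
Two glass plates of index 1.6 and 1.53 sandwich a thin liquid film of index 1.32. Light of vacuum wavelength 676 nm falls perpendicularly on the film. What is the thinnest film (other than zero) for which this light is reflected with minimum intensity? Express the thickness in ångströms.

Ray reflecting at the top interface goes from n = 1.6 toward n = 1.32: no phase shift.
At the lower boundary (n = 1.32 to n = 1.53) the reflected ray undergoes a half-wave phase shift.
Net: one phase inversion between the two reflected rays.
With one net inversion, destructive interference in reflection requires 2 n t = m λ.
Minimum nonzero at m = 1: t = λ / (2 n) = 676 / (2 × 1.32) = 256 nm.

2561 Å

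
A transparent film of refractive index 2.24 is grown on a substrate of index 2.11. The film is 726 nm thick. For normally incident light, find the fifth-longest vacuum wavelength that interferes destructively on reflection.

650 nm

Ray reflecting at the top interface goes from n = 1.0 toward n = 2.24: a half-wave phase shift.
At the lower boundary (n = 2.24 to n = 2.11) the reflected ray undergoes no phase shift.
Exactly one π shift → a net half-wave offset.
With one net inversion, destructive interference in reflection requires 2 n t = m λ.
λ = 2 n t / m. The fifth-longest wavelength is m = 5: λ = 2 × 2.24 × 726 / 5.00 = 650 nm.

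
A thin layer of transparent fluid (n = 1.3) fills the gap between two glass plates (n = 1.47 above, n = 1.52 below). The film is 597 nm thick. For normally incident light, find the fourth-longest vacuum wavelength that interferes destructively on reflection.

388 nm

Ray reflecting at the top interface goes from n = 1.47 toward n = 1.3: no phase shift.
Ray reflecting at the bottom interface goes from n = 1.3 toward n = 1.52: a half-wave phase shift.
Exactly one π shift → a net half-wave offset.
So the condition for destructive reflection is 2 n t = m λ.
λ = 2 n t / m. The fourth-longest wavelength is m = 4: λ = 2 × 1.3 × 597 / 4.00 = 388 nm.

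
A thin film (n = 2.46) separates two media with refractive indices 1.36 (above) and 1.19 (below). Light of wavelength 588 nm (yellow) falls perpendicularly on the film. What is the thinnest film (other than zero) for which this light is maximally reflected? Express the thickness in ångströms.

598 Å

Ray reflecting at the top interface goes from n = 1.36 toward n = 2.46: a half-wave phase shift.
Ray reflecting at the bottom interface goes from n = 2.46 toward n = 1.19: no phase shift.
Net: one phase inversion between the two reflected rays.
With one net inversion, constructive interference in reflection requires 2 n t = (m + ½) λ.
Minimum at m = 0: t = λ / (4 n) = 588 / (4 × 2.46) = 59.8 nm.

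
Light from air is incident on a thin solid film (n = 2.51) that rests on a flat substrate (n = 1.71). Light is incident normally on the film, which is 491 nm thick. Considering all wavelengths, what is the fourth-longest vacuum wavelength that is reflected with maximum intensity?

704 nm

At the upper boundary (n = 1.0 to n = 2.51) the reflected ray undergoes a half-wave phase shift.
At the lower boundary (n = 2.51 to n = 1.71) the reflected ray undergoes no phase shift.
Net: one phase inversion between the two reflected rays.
With one net inversion, constructive interference in reflection requires 2 n t = (m + ½) λ.
λ = 2 n t / (m + ½). The fourth-longest wavelength is m = 3: λ = 2 × 2.51 × 491 / 3.50 = 704 nm.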